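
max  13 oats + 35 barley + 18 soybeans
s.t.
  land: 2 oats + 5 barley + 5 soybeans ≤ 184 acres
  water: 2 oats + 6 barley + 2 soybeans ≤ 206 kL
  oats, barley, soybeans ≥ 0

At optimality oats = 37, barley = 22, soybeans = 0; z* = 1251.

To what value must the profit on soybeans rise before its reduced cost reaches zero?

Check each constraint at x*: land 184/184 (tight); water 206/206 (tight).
Dual feasibility on the basic columns requires 2·y_land + 2·y_water = 13, 5·y_land + 6·y_water = 35.
This yields shadow prices y_land = 4, y_water = 2.5.
soybeans enters the basis when its profit ≥ yᵀa₃ = 4·5 + 2.5·2 = 25.

25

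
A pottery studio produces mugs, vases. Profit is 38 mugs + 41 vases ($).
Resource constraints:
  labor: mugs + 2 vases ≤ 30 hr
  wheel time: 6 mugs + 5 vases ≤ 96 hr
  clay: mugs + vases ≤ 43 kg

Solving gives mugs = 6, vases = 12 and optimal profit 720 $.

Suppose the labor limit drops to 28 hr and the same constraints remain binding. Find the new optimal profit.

Check each constraint at x*: labor 30/30 (tight); wheel time 96/96 (tight); clay 18/43 (slack 25).
Since clay is not tight, its dual is 0.
Dual feasibility on the basic columns requires 1·y_labor + 6·y_wheel time = 38, 2·y_labor + 5·y_wheel time = 41.
Solving: y_labor = 8, y_wheel time = 5.
Δz = y_labor·Δb = 8 × (-2) = -16, so new z* = 720 − 16 = 704.

704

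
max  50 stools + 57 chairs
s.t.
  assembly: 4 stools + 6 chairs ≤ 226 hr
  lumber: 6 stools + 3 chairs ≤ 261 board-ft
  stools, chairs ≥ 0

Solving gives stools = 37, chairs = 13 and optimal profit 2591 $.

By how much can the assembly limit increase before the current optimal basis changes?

296

Binding constraints: assembly, lumber. The basis is B = [[4,6],[6,3]] with det -24.
Per unit increase in assembly, x* moves by d = (-0.125, 0.25).
The basis stays optimal until stools reaches 0; allowable increase = 296 hr.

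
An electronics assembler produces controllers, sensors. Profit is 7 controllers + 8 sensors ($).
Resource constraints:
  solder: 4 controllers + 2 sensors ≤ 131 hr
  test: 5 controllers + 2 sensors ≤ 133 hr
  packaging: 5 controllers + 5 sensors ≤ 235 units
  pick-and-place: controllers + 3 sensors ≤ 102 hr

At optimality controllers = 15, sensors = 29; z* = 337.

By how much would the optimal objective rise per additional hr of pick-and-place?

2

Check each constraint at x*: solder 118/131 (slack 13); test 133/133 (tight); packaging 220/235 (slack 15); pick-and-place 102/102 (tight).
Slack constraints have shadow price 0 (complementary slackness).
From A_Bᵀ y = c: 5·y_test + 1·y_pick-and-place = 7; 2·y_test + 3·y_pick-and-place = 8.
→ y_test = 1 and y_pick-and-place = 2.
Shadow price of pick-and-place = 2.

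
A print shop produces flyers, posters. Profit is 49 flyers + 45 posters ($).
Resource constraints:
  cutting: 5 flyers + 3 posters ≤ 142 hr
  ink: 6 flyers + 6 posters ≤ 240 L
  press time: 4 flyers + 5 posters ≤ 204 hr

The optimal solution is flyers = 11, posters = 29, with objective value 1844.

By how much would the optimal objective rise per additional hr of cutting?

Binding: cutting and ink. Non-binding: press time (15 unused).
By complementary slackness, y = 0 for the non-binding constraint.
Dual feasibility on the basic columns requires 5·y_cutting + 6·y_ink = 49, 3·y_cutting + 6·y_ink = 45.
→ y_cutting = 2 and y_ink = 6.5.
Shadow price of cutting = 2.

2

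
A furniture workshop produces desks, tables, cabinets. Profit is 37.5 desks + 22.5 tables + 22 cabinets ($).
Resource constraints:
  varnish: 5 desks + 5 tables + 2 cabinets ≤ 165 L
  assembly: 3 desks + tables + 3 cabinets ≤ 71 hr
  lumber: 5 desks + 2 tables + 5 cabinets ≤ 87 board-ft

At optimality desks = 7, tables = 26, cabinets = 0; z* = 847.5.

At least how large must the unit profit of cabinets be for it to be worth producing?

Binding: varnish and lumber. Non-binding: assembly (24 unused).
Slack constraints have shadow price 0 (complementary slackness).
From A_Bᵀ y = c: 5·y_varnish + 5·y_lumber = 37.5; 5·y_varnish + 2·y_lumber = 22.5.
This yields shadow prices y_varnish = 2.5, y_lumber = 5.
cabinets enters the basis when its profit ≥ yᵀa₃ = 2.5·2 + 5·5 = 30.

30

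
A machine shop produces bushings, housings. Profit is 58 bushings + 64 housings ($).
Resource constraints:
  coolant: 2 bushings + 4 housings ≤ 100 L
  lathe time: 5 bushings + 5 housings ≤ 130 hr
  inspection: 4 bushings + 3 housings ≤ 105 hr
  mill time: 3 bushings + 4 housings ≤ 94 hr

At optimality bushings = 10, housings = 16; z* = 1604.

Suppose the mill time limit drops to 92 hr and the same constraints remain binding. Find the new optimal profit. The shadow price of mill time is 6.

1592

Δb = -2, so new z* = 1604 + (6)·(-2) = 1604 − 12 = 1592.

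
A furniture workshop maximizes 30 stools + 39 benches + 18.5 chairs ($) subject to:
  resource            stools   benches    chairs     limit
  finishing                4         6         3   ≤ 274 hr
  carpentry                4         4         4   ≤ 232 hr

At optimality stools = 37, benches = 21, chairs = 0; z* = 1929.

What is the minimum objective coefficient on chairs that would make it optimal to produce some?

25.5

At the optimum: finishing uses 274 of 274 (binding); carpentry uses 232 of 232 (binding).
The binding rows give the dual system: 4·y_finishing + 4·y_carpentry = 30 and 6·y_finishing + 4·y_carpentry = 39.
Solving: y_finishing = 4.5, y_carpentry = 3.
chairs enters the basis when its profit ≥ yᵀa₃ = 4.5·3 + 3·4 = 25.5.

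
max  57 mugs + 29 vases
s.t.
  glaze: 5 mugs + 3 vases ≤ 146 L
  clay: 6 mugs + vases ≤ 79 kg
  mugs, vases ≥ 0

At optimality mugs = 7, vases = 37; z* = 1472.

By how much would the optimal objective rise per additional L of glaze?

9

Both glaze and clay are binding at x*.
The binding rows give the dual system: 5·y_glaze + 6·y_clay = 57 and 3·y_glaze + 1·y_clay = 29.
Solving: y_glaze = 9, y_clay = 2.
Shadow price of glaze = 9.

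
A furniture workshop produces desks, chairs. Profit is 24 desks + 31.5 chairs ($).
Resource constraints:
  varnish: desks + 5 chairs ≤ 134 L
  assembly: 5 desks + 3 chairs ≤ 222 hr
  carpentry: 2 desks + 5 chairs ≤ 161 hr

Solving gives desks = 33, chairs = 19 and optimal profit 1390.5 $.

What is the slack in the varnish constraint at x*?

6

varnish used = 1·33 + 5·19 = 128; slack = 134 − 128 = 6.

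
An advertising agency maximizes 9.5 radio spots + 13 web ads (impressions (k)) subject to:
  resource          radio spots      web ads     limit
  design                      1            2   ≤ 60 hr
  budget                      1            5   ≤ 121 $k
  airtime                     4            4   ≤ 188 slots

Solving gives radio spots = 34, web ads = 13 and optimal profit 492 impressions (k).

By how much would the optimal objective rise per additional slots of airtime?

Check each constraint at x*: design 60/60 (tight); budget 99/121 (slack 22); airtime 188/188 (tight).
Slack constraints have shadow price 0 (complementary slackness).
The binding rows give the dual system: 1·y_design + 4·y_airtime = 9.5 and 2·y_design + 4·y_airtime = 13.
This yields shadow prices y_design = 3.5, y_airtime = 1.5.
Shadow price of airtime = 1.5.

1.5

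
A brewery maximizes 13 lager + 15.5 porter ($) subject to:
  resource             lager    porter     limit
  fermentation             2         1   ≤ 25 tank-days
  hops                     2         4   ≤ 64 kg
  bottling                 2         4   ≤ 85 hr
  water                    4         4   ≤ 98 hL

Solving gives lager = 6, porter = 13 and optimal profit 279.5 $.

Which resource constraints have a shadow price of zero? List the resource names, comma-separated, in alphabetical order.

bottling, water

fermentation: 25/25 (binding)
hops: 64/64 (binding)
bottling: 64/85 (slack 21)
water: 76/98 (slack 22)
By complementary slackness, a constraint with positive slack has shadow price 0 → bottling, water.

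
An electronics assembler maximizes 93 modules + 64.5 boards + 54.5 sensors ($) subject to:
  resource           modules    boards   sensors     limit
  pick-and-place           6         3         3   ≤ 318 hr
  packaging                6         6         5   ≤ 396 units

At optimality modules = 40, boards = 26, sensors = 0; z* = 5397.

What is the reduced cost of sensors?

At the optimum: pick-and-place uses 318 of 318 (binding); packaging uses 396 of 396 (binding).
From A_Bᵀ y = c: 6·y_pick-and-place + 6·y_packaging = 93; 3·y_pick-and-place + 6·y_packaging = 64.5.
This yields shadow prices y_pick-and-place = 9.5, y_packaging = 6.
Reduced cost of sensors: c₃ − yᵀa₃ = 54.5 − (9.5·3 + 6·5) = 54.5 − 58.5 = -4.

-4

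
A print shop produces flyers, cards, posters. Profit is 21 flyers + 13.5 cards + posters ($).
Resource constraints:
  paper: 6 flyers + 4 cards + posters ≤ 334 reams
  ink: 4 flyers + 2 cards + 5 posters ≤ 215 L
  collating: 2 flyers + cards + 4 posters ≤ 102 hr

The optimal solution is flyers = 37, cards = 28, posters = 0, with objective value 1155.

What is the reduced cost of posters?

At the optimum: paper uses 334 of 334 (binding); ink uses 204 of 215 (slack = 11); collating uses 102 of 102 (binding).
Slack constraints have shadow price 0 (complementary slackness).
The binding rows give the dual system: 6·y_paper + 2·y_collating = 21 and 4·y_paper + 1·y_collating = 13.5.
Solving: y_paper = 3, y_collating = 1.5.
Reduced cost of posters: c₃ − yᵀa₃ = 1 − (3·1 + 1.5·4) = 1 − 9 = -8.

-8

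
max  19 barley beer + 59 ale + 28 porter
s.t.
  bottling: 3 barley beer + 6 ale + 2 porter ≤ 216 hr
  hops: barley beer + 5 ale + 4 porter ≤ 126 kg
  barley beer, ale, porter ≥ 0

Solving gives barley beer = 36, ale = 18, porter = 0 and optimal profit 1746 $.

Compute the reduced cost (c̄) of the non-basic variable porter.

Both bottling and hops are binding at x*.
The binding rows give the dual system: 3·y_bottling + 1·y_hops = 19 and 6·y_bottling + 5·y_hops = 59.
This yields shadow prices y_bottling = 4, y_hops = 7.
Reduced cost of porter: c₃ − yᵀa₃ = 28 − (4·2 + 7·4) = 28 − 36 = -8.

-8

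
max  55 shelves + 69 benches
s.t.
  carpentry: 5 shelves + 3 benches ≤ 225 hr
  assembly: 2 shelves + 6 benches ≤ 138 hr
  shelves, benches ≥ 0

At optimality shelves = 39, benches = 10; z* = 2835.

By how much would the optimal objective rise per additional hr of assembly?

7.5

At the optimum: carpentry uses 225 of 225 (binding); assembly uses 138 of 138 (binding).
The binding rows give the dual system: 5·y_carpentry + 2·y_assembly = 55 and 3·y_carpentry + 6·y_assembly = 69.
Solving: y_carpentry = 8, y_assembly = 7.5.
Shadow price of assembly = 7.5.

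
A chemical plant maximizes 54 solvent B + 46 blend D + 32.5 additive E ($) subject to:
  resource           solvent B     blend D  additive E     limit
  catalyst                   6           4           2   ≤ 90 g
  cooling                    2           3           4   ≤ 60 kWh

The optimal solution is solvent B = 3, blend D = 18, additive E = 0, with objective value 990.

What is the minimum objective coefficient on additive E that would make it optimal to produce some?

38

Check each constraint at x*: catalyst 90/90 (tight); cooling 60/60 (tight).
Dual feasibility on the basic columns requires 6·y_catalyst + 2·y_cooling = 54, 4·y_catalyst + 3·y_cooling = 46.
Solving: y_catalyst = 7, y_cooling = 6.
additive E enters the basis when its profit ≥ yᵀa₃ = 7·2 + 6·4 = 38.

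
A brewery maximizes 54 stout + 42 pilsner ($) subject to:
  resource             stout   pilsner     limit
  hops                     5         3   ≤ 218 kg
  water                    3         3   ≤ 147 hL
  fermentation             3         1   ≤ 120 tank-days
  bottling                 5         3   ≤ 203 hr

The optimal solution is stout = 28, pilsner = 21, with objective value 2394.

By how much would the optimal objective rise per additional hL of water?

Binding: water and bottling. Non-binding: hops (15 unused), fermentation (15 unused).
Since hops, fermentation are not tight, their duals are 0.
Dual feasibility on the basic columns requires 3·y_water + 5·y_bottling = 54, 3·y_water + 3·y_bottling = 42.
Solving: y_water = 8, y_bottling = 6.
Shadow price of water = 8.

8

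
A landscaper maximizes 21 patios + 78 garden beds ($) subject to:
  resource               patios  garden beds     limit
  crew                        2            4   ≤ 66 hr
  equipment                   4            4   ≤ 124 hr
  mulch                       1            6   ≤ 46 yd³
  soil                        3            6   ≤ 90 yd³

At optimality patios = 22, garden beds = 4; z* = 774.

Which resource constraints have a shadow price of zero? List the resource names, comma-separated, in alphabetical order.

crew: 60/66 (slack 6)
equipment: 104/124 (slack 20)
mulch: 46/46 (binding)
soil: 90/90 (binding)
By complementary slackness, a constraint with positive slack has shadow price 0 → crew, equipment.

crew, equipment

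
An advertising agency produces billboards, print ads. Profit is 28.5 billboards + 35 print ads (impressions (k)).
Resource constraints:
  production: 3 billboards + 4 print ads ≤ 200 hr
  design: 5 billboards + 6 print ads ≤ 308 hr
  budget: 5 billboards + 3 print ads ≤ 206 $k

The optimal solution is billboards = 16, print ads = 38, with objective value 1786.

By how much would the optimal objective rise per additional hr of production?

Binding: production and design. Non-binding: budget (12 unused).
By complementary slackness, y = 0 for the non-binding constraint.
From A_Bᵀ y = c: 3·y_production + 5·y_design = 28.5; 4·y_production + 6·y_design = 35.
Solving: y_production = 2, y_design = 4.5.
Shadow price of production = 2.

2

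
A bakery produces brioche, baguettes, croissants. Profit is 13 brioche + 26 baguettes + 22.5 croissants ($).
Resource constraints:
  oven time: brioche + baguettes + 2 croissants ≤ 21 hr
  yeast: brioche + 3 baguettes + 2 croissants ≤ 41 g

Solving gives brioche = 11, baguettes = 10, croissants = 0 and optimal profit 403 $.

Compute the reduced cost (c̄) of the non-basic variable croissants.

-3.5

At the optimum: oven time uses 21 of 21 (binding); yeast uses 41 of 41 (binding).
The binding rows give the dual system: 1·y_oven time + 1·y_yeast = 13 and 1·y_oven time + 3·y_yeast = 26.
Solving: y_oven time = 6.5, y_yeast = 6.5.
Reduced cost of croissants: c₃ − yᵀa₃ = 22.5 − (6.5·2 + 6.5·2) = 22.5 − 26 = -3.5.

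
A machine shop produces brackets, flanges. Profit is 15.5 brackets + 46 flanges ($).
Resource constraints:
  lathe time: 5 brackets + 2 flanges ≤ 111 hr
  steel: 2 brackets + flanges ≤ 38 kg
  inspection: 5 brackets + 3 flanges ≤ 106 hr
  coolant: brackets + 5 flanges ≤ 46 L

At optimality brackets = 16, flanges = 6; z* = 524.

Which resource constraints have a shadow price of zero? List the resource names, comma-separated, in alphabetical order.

inspection, lathe time

lathe time: 92/111 (slack 19)
steel: 38/38 (binding)
inspection: 98/106 (slack 8)
coolant: 46/46 (binding)
By complementary slackness, a constraint with positive slack has shadow price 0 → inspection, lathe time.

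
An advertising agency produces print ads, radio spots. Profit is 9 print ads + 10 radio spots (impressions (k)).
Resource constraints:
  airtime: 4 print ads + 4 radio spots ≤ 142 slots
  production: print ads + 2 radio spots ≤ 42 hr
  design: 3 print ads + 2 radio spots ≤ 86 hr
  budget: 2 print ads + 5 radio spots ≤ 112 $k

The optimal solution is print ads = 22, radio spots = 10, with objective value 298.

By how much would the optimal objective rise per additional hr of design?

At the optimum: airtime uses 128 of 142 (slack = 14); production uses 42 of 42 (binding); design uses 86 of 86 (binding); budget uses 94 of 112 (slack = 18).
Since airtime, budget are not tight, their duals are 0.
Dual feasibility on the basic columns requires 1·y_production + 3·y_design = 9, 2·y_production + 2·y_design = 10.
Solving: y_production = 3, y_design = 2.
Shadow price of design = 2.

2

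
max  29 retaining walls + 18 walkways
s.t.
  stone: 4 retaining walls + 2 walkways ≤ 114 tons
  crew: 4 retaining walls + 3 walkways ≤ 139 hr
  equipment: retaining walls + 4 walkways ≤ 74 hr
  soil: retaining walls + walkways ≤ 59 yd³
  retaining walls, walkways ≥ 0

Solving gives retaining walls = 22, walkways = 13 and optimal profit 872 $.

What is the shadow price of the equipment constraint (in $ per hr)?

1

Check each constraint at x*: stone 114/114 (tight); crew 127/139 (slack 12); equipment 74/74 (tight); soil 35/59 (slack 24).
By complementary slackness, y = 0 for the non-binding constraints.
Dual feasibility on the basic columns requires 4·y_stone + 1·y_equipment = 29, 2·y_stone + 4·y_equipment = 18.
This yields shadow prices y_stone = 7, y_equipment = 1.
Shadow price of equipment = 1.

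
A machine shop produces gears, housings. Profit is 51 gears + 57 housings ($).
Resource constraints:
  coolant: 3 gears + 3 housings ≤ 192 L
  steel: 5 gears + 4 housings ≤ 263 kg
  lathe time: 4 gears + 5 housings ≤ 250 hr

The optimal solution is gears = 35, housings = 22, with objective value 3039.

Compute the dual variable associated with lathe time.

9

Check each constraint at x*: coolant 171/192 (slack 21); steel 263/263 (tight); lathe time 250/250 (tight).
By complementary slackness, y = 0 for the non-binding constraint.
Dual feasibility on the basic columns requires 5·y_steel + 4·y_lathe time = 51, 4·y_steel + 5·y_lathe time = 57.
Solving: y_steel = 3, y_lathe time = 9.
Shadow price of lathe time = 9.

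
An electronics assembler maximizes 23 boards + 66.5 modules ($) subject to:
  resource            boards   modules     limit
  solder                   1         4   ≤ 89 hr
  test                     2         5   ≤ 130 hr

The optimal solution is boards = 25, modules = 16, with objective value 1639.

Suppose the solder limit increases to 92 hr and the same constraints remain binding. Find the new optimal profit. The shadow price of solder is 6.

1657

Δb = 3, so new z* = 1639 + (6)·(3) = 1639 + 18 = 1657.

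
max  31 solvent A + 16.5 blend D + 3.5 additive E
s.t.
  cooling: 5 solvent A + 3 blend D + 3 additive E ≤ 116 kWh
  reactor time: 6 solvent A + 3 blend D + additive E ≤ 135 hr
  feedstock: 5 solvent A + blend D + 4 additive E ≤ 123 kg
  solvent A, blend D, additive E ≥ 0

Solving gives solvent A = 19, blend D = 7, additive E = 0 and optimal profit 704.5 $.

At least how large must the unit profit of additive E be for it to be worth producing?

Binding: cooling and reactor time. Non-binding: feedstock (21 unused).
Slack constraints have shadow price 0 (complementary slackness).
The binding rows give the dual system: 5·y_cooling + 6·y_reactor time = 31 and 3·y_cooling + 3·y_reactor time = 16.5.
This yields shadow prices y_cooling = 2, y_reactor time = 3.5.
additive E enters the basis when its profit ≥ yᵀa₃ = 2·3 + 3.5·1 = 9.5.

9.5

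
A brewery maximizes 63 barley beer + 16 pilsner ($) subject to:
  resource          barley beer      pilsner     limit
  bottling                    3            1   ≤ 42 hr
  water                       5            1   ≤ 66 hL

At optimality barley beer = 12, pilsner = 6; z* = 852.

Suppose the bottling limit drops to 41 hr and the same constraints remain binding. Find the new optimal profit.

843.5

Both bottling and water are binding at x*.
From A_Bᵀ y = c: 3·y_bottling + 5·y_water = 63; 1·y_bottling + 1·y_water = 16.
This yields shadow prices y_bottling = 8.5, y_water = 7.5.
Δz = y_bottling·Δb = 8.5 × (-1) = -8.5, so new z* = 852 − 8.5 = 843.5.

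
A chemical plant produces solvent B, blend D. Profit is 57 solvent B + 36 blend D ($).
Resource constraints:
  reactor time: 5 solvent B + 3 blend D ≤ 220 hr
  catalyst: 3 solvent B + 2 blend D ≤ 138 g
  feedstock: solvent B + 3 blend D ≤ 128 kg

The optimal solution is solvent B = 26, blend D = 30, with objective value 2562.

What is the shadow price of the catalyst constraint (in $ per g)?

Binding: reactor time and catalyst. Non-binding: feedstock (12 unused).
Since feedstock is not tight, its dual is 0.
From A_Bᵀ y = c: 5·y_reactor time + 3·y_catalyst = 57; 3·y_reactor time + 2·y_catalyst = 36.
Solving: y_reactor time = 6, y_catalyst = 9.
Shadow price of catalyst = 9.

9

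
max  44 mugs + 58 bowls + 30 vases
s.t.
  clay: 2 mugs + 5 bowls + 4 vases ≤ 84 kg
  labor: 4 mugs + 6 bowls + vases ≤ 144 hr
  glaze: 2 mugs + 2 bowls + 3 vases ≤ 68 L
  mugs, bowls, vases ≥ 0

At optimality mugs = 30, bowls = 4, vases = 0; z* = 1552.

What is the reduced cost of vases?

Check each constraint at x*: clay 80/84 (slack 4); labor 144/144 (tight); glaze 68/68 (tight).
Since clay is not tight, its dual is 0.
From A_Bᵀ y = c: 4·y_labor + 2·y_glaze = 44; 6·y_labor + 2·y_glaze = 58.
This yields shadow prices y_labor = 7, y_glaze = 8.
Reduced cost of vases: c₃ − yᵀa₃ = 30 − (7·1 + 8·3) = 30 − 31 = -1.

-1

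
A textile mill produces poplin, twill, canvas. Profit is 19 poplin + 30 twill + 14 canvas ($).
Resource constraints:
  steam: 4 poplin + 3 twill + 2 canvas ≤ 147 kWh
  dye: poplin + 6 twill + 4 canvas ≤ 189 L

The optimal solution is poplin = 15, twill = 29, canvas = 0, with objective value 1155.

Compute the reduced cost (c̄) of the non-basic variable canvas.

-6

At the optimum: steam uses 147 of 147 (binding); dye uses 189 of 189 (binding).
The binding rows give the dual system: 4·y_steam + 1·y_dye = 19 and 3·y_steam + 6·y_dye = 30.
Solving: y_steam = 4, y_dye = 3.
Reduced cost of canvas: c₃ − yᵀa₃ = 14 − (4·2 + 3·4) = 14 − 20 = -6.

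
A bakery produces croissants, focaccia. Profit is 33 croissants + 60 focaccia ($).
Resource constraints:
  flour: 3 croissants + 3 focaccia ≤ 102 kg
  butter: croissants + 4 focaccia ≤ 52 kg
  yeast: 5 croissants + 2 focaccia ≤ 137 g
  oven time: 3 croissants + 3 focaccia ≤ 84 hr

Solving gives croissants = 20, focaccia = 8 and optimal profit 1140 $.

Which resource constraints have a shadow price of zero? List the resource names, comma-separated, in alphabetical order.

flour, yeast

flour: 84/102 (slack 18)
butter: 52/52 (binding)
yeast: 116/137 (slack 21)
oven time: 84/84 (binding)
By complementary slackness, a constraint with positive slack has shadow price 0 → flour, yeast.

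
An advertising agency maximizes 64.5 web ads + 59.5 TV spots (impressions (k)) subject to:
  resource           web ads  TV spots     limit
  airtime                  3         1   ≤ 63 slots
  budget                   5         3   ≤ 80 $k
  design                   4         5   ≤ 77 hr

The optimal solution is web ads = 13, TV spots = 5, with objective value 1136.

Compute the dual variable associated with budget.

Check each constraint at x*: airtime 44/63 (slack 19); budget 80/80 (tight); design 77/77 (tight).
By complementary slackness, y = 0 for the non-binding constraint.
Dual feasibility on the basic columns requires 5·y_budget + 4·y_design = 64.5, 3·y_budget + 5·y_design = 59.5.
This yields shadow prices y_budget = 6.5, y_design = 8.
Shadow price of budget = 6.5.

6.5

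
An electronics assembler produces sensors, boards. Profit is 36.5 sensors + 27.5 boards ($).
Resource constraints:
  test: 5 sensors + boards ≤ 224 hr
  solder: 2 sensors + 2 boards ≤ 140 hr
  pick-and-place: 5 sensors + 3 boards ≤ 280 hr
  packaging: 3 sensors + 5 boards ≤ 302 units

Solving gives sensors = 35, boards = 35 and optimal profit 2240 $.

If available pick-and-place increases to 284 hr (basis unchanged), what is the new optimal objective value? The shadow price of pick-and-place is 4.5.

2258

Δb = 4, so new z* = 2240 + (4.5)·(4) = 2240 + 18 = 2258.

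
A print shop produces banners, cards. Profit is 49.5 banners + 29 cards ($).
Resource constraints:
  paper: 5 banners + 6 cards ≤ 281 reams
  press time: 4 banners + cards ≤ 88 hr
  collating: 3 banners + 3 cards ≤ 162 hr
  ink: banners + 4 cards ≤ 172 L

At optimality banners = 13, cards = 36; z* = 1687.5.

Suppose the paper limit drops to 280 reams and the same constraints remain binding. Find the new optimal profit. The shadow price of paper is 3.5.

1684

Δb = -1, so new z* = 1687.5 + (3.5)·(-1) = 1687.5 − 3.5 = 1684.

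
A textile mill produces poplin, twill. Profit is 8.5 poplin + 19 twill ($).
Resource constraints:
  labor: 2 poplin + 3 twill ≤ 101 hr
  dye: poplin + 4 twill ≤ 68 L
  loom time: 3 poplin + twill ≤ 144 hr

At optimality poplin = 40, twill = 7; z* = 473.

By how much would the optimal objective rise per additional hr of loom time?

0

Binding: labor and dye. Non-binding: loom time (17 unused).
Slack constraints have shadow price 0 (complementary slackness).
From A_Bᵀ y = c: 2·y_labor + 1·y_dye = 8.5; 3·y_labor + 4·y_dye = 19.
Solving: y_labor = 3, y_dye = 2.5.
Shadow price of loom time = 0.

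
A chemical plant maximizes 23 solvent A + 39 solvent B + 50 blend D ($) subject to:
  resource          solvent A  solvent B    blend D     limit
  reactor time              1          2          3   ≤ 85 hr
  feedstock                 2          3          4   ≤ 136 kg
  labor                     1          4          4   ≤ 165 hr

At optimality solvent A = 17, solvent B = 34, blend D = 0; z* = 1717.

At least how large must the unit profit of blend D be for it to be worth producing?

55

At the optimum: reactor time uses 85 of 85 (binding); feedstock uses 136 of 136 (binding); labor uses 153 of 165 (slack = 12).
By complementary slackness, y = 0 for the non-binding constraint.
From A_Bᵀ y = c: 1·y_reactor time + 2·y_feedstock = 23; 2·y_reactor time + 3·y_feedstock = 39.
→ y_reactor time = 9 and y_feedstock = 7.
blend D enters the basis when its profit ≥ yᵀa₃ = 9·3 + 7·4 = 55.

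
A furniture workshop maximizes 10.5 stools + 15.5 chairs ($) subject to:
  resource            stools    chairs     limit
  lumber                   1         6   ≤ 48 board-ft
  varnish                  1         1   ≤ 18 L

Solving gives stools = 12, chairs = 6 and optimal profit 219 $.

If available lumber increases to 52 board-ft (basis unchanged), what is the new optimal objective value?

223

Both lumber and varnish are binding at x*.
From A_Bᵀ y = c: 1·y_lumber + 1·y_varnish = 10.5; 6·y_lumber + 1·y_varnish = 15.5.
→ y_lumber = 1 and y_varnish = 9.5.
Δz = y_lumber·Δb = 1 × (4) = 4, so new z* = 219 + 4 = 223.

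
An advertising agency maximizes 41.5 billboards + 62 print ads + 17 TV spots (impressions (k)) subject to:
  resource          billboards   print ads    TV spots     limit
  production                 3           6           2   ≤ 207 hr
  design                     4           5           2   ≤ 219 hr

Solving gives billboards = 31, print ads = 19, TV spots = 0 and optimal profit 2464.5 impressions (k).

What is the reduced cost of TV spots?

Both production and design are binding at x*.
The binding rows give the dual system: 3·y_production + 4·y_design = 41.5 and 6·y_production + 5·y_design = 62.
→ y_production = 4.5 and y_design = 7.
Reduced cost of TV spots: c₃ − yᵀa₃ = 17 − (4.5·2 + 7·2) = 17 − 23 = -6.

-6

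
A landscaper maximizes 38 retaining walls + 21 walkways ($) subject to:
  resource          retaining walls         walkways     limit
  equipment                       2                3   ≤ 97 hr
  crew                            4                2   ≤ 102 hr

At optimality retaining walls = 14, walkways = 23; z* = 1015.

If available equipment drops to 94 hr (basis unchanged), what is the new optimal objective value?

1012

Both equipment and crew are binding at x*.
Dual feasibility on the basic columns requires 2·y_equipment + 4·y_crew = 38, 3·y_equipment + 2·y_crew = 21.
→ y_equipment = 1 and y_crew = 9.
Δz = y_equipment·Δb = 1 × (-3) = -3, so new z* = 1015 − 3 = 1012.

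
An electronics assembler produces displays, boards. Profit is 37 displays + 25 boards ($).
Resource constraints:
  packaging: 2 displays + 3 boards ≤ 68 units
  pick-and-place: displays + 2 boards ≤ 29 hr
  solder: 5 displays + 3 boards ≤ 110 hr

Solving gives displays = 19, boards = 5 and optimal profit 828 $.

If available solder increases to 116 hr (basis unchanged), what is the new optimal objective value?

Check each constraint at x*: packaging 53/68 (slack 15); pick-and-place 29/29 (tight); solder 110/110 (tight).
By complementary slackness, y = 0 for the non-binding constraint.
The binding rows give the dual system: 1·y_pick-and-place + 5·y_solder = 37 and 2·y_pick-and-place + 3·y_solder = 25.
This yields shadow prices y_pick-and-place = 2, y_solder = 7.
Δz = y_solder·Δb = 7 × (6) = 42, so new z* = 828 + 42 = 870.

870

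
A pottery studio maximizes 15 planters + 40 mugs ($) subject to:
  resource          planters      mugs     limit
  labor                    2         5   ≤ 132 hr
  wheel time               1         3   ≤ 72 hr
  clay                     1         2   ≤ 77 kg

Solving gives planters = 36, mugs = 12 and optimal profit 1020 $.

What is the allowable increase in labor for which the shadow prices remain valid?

12

Binding constraints: labor, wheel time. The basis is B = [[2,5],[1,3]] with det 1.
Per unit increase in labor, x* moves by d = (3, -1).
The basis stays optimal until mugs reaches 0; allowable increase = 12 hr.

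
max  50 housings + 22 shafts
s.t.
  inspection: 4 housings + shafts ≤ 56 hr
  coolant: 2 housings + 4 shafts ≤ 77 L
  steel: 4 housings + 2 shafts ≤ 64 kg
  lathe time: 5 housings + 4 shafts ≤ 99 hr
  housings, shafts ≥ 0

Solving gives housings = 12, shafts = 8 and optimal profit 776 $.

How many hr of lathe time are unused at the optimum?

7

lathe time used = 5·12 + 4·8 = 92; slack = 99 − 92 = 7.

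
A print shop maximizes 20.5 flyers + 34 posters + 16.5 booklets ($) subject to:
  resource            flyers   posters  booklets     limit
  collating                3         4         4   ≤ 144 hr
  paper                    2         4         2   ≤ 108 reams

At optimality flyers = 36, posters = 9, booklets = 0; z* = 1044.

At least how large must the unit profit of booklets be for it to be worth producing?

Both collating and paper are binding at x*.
Dual feasibility on the basic columns requires 3·y_collating + 2·y_paper = 20.5, 4·y_collating + 4·y_paper = 34.
This yields shadow prices y_collating = 3.5, y_paper = 5.
booklets enters the basis when its profit ≥ yᵀa₃ = 3.5·4 + 5·2 = 24.

24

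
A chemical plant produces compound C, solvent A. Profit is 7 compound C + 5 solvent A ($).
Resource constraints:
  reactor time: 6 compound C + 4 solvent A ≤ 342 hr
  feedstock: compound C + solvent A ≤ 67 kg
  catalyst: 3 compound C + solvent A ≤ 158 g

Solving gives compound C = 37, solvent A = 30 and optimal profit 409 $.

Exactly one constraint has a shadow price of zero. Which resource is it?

catalyst

reactor time: 342/342 (binding)
feedstock: 67/67 (binding)
catalyst: 141/158 (slack 17)
By complementary slackness, a constraint with positive slack has shadow price 0 → catalyst.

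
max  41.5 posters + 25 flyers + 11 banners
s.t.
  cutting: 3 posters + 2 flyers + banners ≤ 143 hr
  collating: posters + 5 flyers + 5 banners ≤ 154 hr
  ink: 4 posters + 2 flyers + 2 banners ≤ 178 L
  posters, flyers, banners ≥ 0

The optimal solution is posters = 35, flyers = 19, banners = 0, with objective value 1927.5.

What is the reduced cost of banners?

Check each constraint at x*: cutting 143/143 (tight); collating 130/154 (slack 24); ink 178/178 (tight).
Since collating is not tight, its dual is 0.
Dual feasibility on the basic columns requires 3·y_cutting + 4·y_ink = 41.5, 2·y_cutting + 2·y_ink = 25.
Solving: y_cutting = 8.5, y_ink = 4.
Reduced cost of banners: c₃ − yᵀa₃ = 11 − (8.5·1 + 4·2) = 11 − 16.5 = -5.5.

-5.5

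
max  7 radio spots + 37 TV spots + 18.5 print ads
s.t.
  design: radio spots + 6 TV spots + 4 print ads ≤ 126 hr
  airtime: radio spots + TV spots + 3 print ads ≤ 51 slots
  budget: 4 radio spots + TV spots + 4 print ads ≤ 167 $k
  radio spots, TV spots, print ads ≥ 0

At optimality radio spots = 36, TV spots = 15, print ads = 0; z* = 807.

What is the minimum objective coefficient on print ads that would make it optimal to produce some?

27

Binding: design and airtime. Non-binding: budget (8 unused).
By complementary slackness, y = 0 for the non-binding constraint.
Dual feasibility on the basic columns requires 1·y_design + 1·y_airtime = 7, 6·y_design + 1·y_airtime = 37.
This yields shadow prices y_design = 6, y_airtime = 1.
print ads enters the basis when its profit ≥ yᵀa₃ = 6·4 + 1·3 = 27.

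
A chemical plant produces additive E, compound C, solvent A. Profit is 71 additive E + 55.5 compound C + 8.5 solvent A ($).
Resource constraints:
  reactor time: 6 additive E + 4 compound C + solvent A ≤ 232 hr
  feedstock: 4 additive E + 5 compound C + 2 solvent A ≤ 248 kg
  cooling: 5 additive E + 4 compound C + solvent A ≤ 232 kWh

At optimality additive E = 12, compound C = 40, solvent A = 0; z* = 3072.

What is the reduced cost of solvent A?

Binding: reactor time and feedstock. Non-binding: cooling (12 unused).
Slack constraints have shadow price 0 (complementary slackness).
Dual feasibility on the basic columns requires 6·y_reactor time + 4·y_feedstock = 71, 4·y_reactor time + 5·y_feedstock = 55.5.
→ y_reactor time = 9.5 and y_feedstock = 3.5.
Reduced cost of solvent A: c₃ − yᵀa₃ = 8.5 − (9.5·1 + 3.5·2) = 8.5 − 16.5 = -8.

-8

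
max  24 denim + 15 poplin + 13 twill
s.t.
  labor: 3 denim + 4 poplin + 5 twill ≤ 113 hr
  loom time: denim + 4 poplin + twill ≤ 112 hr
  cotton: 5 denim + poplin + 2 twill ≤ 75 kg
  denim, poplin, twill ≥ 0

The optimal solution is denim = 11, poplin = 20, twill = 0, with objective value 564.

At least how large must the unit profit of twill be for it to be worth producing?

21

Binding: labor and cotton. Non-binding: loom time (21 unused).
Slack constraints have shadow price 0 (complementary slackness).
Dual feasibility on the basic columns requires 3·y_labor + 5·y_cotton = 24, 4·y_labor + 1·y_cotton = 15.
Solving: y_labor = 3, y_cotton = 3.
twill enters the basis when its profit ≥ yᵀa₃ = 3·5 + 3·2 = 21.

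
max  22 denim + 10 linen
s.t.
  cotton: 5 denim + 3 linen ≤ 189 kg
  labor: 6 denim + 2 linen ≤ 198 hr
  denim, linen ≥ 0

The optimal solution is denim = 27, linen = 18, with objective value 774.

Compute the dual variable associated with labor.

Check each constraint at x*: cotton 189/189 (tight); labor 198/198 (tight).
Dual feasibility on the basic columns requires 5·y_cotton + 6·y_labor = 22, 3·y_cotton + 2·y_labor = 10.
→ y_cotton = 2 and y_labor = 2.
Shadow price of labor = 2.

2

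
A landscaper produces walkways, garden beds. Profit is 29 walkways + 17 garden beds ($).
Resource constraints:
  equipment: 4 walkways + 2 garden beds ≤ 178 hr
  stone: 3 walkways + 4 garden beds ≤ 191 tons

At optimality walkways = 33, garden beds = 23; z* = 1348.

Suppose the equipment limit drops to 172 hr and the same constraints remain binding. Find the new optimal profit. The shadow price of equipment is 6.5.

1309

Δb = -6, so new z* = 1348 + (6.5)·(-6) = 1348 − 39 = 1309.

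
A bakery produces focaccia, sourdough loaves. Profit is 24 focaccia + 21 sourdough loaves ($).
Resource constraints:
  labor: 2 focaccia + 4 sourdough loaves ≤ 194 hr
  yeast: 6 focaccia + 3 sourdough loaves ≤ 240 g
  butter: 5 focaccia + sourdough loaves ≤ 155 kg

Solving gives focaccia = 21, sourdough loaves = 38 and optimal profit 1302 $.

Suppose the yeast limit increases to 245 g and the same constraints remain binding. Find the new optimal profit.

Check each constraint at x*: labor 194/194 (tight); yeast 240/240 (tight); butter 143/155 (slack 12).
Slack constraints have shadow price 0 (complementary slackness).
The binding rows give the dual system: 2·y_labor + 6·y_yeast = 24 and 4·y_labor + 3·y_yeast = 21.
This yields shadow prices y_labor = 3, y_yeast = 3.
Δz = y_yeast·Δb = 3 × (5) = 15, so new z* = 1302 + 15 = 1317.

1317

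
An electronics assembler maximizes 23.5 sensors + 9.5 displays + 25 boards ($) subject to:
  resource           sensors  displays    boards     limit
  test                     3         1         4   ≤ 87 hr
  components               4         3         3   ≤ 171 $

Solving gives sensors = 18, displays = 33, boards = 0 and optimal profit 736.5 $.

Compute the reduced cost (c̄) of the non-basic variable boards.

-4

Both test and components are binding at x*.
The binding rows give the dual system: 3·y_test + 4·y_components = 23.5 and 1·y_test + 3·y_components = 9.5.
This yields shadow prices y_test = 6.5, y_components = 1.
Reduced cost of boards: c₃ − yᵀa₃ = 25 − (6.5·4 + 1·3) = 25 − 29 = -4.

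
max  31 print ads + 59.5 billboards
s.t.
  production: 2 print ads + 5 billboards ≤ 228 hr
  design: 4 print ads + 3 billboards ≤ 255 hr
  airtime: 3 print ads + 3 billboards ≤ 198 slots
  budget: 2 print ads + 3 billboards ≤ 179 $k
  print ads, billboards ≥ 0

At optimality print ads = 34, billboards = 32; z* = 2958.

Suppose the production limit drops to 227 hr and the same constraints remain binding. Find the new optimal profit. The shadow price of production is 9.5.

2948.5

Δb = -1, so new z* = 2958 + (9.5)·(-1) = 2958 − 9.5 = 2948.5.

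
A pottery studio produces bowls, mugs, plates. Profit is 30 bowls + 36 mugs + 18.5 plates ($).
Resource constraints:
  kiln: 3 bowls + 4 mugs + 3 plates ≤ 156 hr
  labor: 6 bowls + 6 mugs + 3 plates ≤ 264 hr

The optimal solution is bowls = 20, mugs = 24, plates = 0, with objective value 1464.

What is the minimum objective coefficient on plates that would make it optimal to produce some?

24

At the optimum: kiln uses 156 of 156 (binding); labor uses 264 of 264 (binding).
From A_Bᵀ y = c: 3·y_kiln + 6·y_labor = 30; 4·y_kiln + 6·y_labor = 36.
Solving: y_kiln = 6, y_labor = 2.
plates enters the basis when its profit ≥ yᵀa₃ = 6·3 + 2·3 = 24.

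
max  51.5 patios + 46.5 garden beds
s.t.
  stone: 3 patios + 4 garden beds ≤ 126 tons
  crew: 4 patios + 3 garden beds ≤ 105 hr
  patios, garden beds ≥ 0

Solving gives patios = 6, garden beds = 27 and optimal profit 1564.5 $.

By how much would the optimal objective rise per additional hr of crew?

9.5

Check each constraint at x*: stone 126/126 (tight); crew 105/105 (tight).
The binding rows give the dual system: 3·y_stone + 4·y_crew = 51.5 and 4·y_stone + 3·y_crew = 46.5.
Solving: y_stone = 4.5, y_crew = 9.5.
Shadow price of crew = 9.5.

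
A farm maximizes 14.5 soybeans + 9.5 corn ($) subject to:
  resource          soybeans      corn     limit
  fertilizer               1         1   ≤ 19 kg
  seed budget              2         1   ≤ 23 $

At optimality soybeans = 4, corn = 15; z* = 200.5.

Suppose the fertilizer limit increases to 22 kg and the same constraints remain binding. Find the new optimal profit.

214

Both fertilizer and seed budget are binding at x*.
From A_Bᵀ y = c: 1·y_fertilizer + 2·y_seed budget = 14.5; 1·y_fertilizer + 1·y_seed budget = 9.5.
This yields shadow prices y_fertilizer = 4.5, y_seed budget = 5.
Δz = y_fertilizer·Δb = 4.5 × (3) = 13.5, so new z* = 200.5 + 13.5 = 214.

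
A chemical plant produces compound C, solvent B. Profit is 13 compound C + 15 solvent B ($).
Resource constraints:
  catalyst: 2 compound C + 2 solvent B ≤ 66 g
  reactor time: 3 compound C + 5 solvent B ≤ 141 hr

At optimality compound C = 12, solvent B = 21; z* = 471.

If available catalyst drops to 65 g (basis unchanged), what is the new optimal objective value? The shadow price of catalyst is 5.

Δb = -1, so new z* = 471 + (5)·(-1) = 471 − 5 = 466.

466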